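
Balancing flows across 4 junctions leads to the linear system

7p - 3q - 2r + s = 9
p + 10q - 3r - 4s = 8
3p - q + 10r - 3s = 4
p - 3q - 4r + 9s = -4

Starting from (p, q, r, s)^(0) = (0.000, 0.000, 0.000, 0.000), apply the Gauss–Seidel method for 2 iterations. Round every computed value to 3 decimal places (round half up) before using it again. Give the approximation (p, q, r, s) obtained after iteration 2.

(1.643, 0.529, -0.138, -0.512)

Iteration 1:
  p = (9 - (-3)·0.000 - (-2)·0.000 - (1)·0.000) / (7) = 1.286
  q = (8 - (1)·1.286 - (-3)·0.000 - (-4)·0.000) / (10) = 0.671
  r = (4 - (3)·1.286 - (-1)·0.671 - (-3)·0.000) / (10) = 0.081
  s = (-4 - (1)·1.286 - (-3)·0.671 - (-4)·0.081) / (9) = -0.328
Iteration 2:
  p = (9 - (-3)·0.671 - (-2)·0.081 - (1)·-0.328) / (7) = 1.643
  q = (8 - (1)·1.643 - (-3)·0.081 - (-4)·-0.328) / (10) = 0.529
  r = (4 - (3)·1.643 - (-1)·0.529 - (-3)·-0.328) / (10) = -0.138
  s = (-4 - (1)·1.643 - (-3)·0.529 - (-4)·-0.138) / (9) = -0.512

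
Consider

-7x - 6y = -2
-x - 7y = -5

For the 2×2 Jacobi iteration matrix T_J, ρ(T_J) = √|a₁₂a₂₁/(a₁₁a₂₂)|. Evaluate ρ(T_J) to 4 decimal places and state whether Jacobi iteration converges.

0.3499

a₁₂a₂₁/(a₁₁a₂₂) = (-6)·(-1) / ((-7)·(-7)) = 0.122449
ρ = √|0.122449| = √0.122449 = 0.3499
ρ < 1, so Jacobi converges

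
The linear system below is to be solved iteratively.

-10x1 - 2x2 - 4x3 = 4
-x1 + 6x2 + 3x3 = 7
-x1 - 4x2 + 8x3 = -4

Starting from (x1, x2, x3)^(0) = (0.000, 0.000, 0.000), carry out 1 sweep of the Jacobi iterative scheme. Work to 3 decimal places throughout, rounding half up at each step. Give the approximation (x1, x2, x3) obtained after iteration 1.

Iteration 1:
  x1 = (4 - (-2)·0.000 - (-4)·0.000) / (-10) = -0.400
  x2 = (7 - (-1)·0.000 - (3)·0.000) / (6) = 1.167
  x3 = (-4 - (-1)·0.000 - (-4)·0.000) / (8) = -0.500

(-0.400, 1.167, -0.500)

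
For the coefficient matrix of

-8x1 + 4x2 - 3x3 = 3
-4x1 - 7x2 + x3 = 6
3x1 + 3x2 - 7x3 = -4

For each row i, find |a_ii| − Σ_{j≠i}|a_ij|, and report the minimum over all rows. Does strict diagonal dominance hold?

row 1: |-8| − (4+3) = 1
row 2: |-7| − (4+1) = 2
row 3: |-7| − (3+3) = 1
minimum over rows = 1 → strictly diagonally dominant (convergence guaranteed)

1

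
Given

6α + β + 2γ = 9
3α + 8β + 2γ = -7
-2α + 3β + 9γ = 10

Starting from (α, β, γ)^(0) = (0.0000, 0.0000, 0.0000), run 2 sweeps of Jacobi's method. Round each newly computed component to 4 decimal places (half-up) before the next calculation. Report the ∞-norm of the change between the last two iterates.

0.8403

Iteration 1:
  α = (9 - (1)·0.0000 - (2)·0.0000) / (6) = 1.5000
  β = (-7 - (3)·0.0000 - (2)·0.0000) / (8) = -0.8750
  γ = (10 - (-2)·0.0000 - (3)·0.0000) / (9) = 1.1111
Iteration 2:
  α = (9 - (1)·-0.8750 - (2)·1.1111) / (6) = 1.2755
  β = (-7 - (3)·1.5000 - (2)·1.1111) / (8) = -1.7153
  γ = (10 - (-2)·1.5000 - (3)·-0.8750) / (9) = 1.7361
Change: (-0.2245, -0.8403, 0.6250) → max |·| = 0.8403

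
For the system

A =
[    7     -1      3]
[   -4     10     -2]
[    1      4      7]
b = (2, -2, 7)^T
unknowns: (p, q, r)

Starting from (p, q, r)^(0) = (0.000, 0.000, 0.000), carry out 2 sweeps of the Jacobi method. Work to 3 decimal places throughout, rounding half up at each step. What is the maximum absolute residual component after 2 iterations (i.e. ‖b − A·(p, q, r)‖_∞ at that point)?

1.678

Iteration 1:
  p = (2 - (-1)·0.000 - (3)·0.000) / (7) = 0.286
  q = (-2 - (-4)·0.000 - (-2)·0.000) / (10) = -0.200
  r = (7 - (1)·0.000 - (4)·0.000) / (7) = 1.000
Iteration 2:
  p = (2 - (-1)·-0.200 - (3)·1.000) / (7) = -0.171
  q = (-2 - (-4)·0.286 - (-2)·1.000) / (10) = 0.114
  r = (7 - (1)·0.286 - (4)·-0.200) / (7) = 1.073
Residual b − A·x = (0.092, -1.678, -0.796); ∞-norm = 1.678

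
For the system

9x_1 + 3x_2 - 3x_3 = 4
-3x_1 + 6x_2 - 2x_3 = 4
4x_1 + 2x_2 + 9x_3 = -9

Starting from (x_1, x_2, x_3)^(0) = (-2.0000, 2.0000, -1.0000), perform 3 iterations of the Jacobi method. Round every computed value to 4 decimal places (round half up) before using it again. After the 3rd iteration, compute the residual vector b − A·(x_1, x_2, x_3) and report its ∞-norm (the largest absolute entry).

3.4694

Iteration 1:
  x_1 = (4 - (3)·2.0000 - (-3)·-1.0000) / (9) = -0.5556
  x_2 = (4 - (-3)·-2.0000 - (-2)·-1.0000) / (6) = -0.6667
  x_3 = (-9 - (4)·-2.0000 - (2)·2.0000) / (9) = -0.5556
Iteration 2:
  x_1 = (4 - (3)·-0.6667 - (-3)·-0.5556) / (9) = 0.4815
  x_2 = (4 - (-3)·-0.5556 - (-2)·-0.5556) / (6) = 0.2037
  x_3 = (-9 - (4)·-0.5556 - (2)·-0.6667) / (9) = -0.6049
Iteration 3:
  x_1 = (4 - (3)·0.2037 - (-3)·-0.6049) / (9) = 0.1749
  x_2 = (4 - (-3)·0.4815 - (-2)·-0.6049) / (6) = 0.7058
  x_3 = (-9 - (4)·0.4815 - (2)·0.2037) / (9) = -1.2593
Residual b − A·x = (-3.4694, -2.2287, 0.2225); ∞-norm = 3.4694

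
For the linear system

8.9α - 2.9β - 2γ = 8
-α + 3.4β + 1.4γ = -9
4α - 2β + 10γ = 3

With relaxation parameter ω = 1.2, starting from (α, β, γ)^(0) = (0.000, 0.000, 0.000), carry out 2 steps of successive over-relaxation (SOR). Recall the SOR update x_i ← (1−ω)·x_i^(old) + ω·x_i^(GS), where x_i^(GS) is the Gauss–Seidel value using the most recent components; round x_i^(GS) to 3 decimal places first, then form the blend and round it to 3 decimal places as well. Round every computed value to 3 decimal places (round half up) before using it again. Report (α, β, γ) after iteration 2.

(-0.453, -2.368, 0.175)

Iteration 1:
  α: GS value = (8 - (-2.9)·0.000 - (-2)·0.000) / (8.9) = 0.899;  α ← (1−ω)·0.000 + ω·0.899 = 1.079
  β: GS value = (-9 - (-1)·1.079 - (1.4)·0.000) / (3.4) = -2.330;  β ← (1−ω)·0.000 + ω·-2.330 = -2.796
  γ: GS value = (3 - (4)·1.079 - (-2)·-2.796) / (10) = -0.691;  γ ← (1−ω)·0.000 + ω·-0.691 = -0.829
Iteration 2:
  α: GS value = (8 - (-2.9)·-2.796 - (-2)·-0.829) / (8.9) = -0.198;  α ← (1−ω)·1.079 + ω·-0.198 = -0.453
  β: GS value = (-9 - (-1)·-0.453 - (1.4)·-0.829) / (3.4) = -2.439;  β ← (1−ω)·-2.796 + ω·-2.439 = -2.368
  γ: GS value = (3 - (4)·-0.453 - (-2)·-2.368) / (10) = 0.008;  γ ← (1−ω)·-0.829 + ω·0.008 = 0.175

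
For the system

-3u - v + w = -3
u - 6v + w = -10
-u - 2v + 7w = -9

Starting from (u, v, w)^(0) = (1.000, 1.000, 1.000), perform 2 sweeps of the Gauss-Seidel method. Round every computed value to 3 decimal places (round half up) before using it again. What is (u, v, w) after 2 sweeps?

(0.143, 1.595, -0.810)

Iteration 1:
  u = (-3 - (-1)·1.000 - (1)·1.000) / (-3) = 1.000
  v = (-10 - (1)·1.000 - (1)·1.000) / (-6) = 2.000
  w = (-9 - (-1)·1.000 - (-2)·2.000) / (7) = -0.571
Iteration 2:
  u = (-3 - (-1)·2.000 - (1)·-0.571) / (-3) = 0.143
  v = (-10 - (1)·0.143 - (1)·-0.571) / (-6) = 1.595
  w = (-9 - (-1)·0.143 - (-2)·1.595) / (7) = -0.810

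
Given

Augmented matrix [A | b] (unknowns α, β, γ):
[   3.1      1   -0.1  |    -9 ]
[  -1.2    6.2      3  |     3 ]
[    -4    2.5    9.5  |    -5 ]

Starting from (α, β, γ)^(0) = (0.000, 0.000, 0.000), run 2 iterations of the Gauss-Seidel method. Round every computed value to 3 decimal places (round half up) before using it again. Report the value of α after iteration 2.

Iteration 1:
  α = (-9 - (1)·0.000 - (-0.1)·0.000) / (3.1) = -2.903
  β = (3 - (-1.2)·-2.903 - (3)·0.000) / (6.2) = -0.078
  γ = (-5 - (-4)·-2.903 - (2.5)·-0.078) / (9.5) = -1.728
Iteration 2:
  α = (-9 - (1)·-0.078 - (-0.1)·-1.728) / (3.1) = -2.934
  β = (3 - (-1.2)·-2.934 - (3)·-1.728) / (6.2) = 0.752
  γ = (-5 - (-4)·-2.934 - (2.5)·0.752) / (9.5) = -1.960

-2.934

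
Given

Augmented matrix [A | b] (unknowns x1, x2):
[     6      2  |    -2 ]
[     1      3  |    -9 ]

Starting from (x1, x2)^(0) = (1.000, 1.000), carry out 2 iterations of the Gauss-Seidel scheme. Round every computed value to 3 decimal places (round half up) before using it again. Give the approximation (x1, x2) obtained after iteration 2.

(0.593, -3.198)

Iteration 1:
  x1 = (-2 - (2)·1.000) / (6) = -0.667
  x2 = (-9 - (1)·-0.667) / (3) = -2.778
Iteration 2:
  x1 = (-2 - (2)·-2.778) / (6) = 0.593
  x2 = (-9 - (1)·0.593) / (3) = -3.198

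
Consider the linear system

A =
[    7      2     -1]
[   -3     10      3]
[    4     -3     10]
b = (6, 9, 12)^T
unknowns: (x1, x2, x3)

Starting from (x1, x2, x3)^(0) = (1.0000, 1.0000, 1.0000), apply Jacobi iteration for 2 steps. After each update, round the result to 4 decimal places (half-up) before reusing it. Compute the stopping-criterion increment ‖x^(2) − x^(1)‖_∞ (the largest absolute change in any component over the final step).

0.1157

Iteration 1:
  x1 = (6 - (2)·1.0000 - (-1)·1.0000) / (7) = 0.7143
  x2 = (9 - (-3)·1.0000 - (3)·1.0000) / (10) = 0.9000
  x3 = (12 - (4)·1.0000 - (-3)·1.0000) / (10) = 1.1000
Iteration 2:
  x1 = (6 - (2)·0.9000 - (-1)·1.1000) / (7) = 0.7571
  x2 = (9 - (-3)·0.7143 - (3)·1.1000) / (10) = 0.7843
  x3 = (12 - (4)·0.7143 - (-3)·0.9000) / (10) = 1.1843
Change: (0.0428, -0.1157, 0.0843) → max |·| = 0.1157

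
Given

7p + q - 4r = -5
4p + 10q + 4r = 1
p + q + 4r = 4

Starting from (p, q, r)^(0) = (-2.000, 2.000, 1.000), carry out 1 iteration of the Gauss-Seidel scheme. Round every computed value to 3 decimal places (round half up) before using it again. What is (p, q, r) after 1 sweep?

(-0.429, -0.128, 1.139)

Iteration 1:
  p = (-5 - (1)·2.000 - (-4)·1.000) / (7) = -0.429
  q = (1 - (4)·-0.429 - (4)·1.000) / (10) = -0.128
  r = (4 - (1)·-0.429 - (1)·-0.128) / (4) = 1.139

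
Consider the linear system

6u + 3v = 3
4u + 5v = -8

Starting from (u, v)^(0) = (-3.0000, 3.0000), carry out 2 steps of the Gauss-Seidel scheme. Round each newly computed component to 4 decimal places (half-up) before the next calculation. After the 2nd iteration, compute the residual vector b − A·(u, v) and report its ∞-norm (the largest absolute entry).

4.5600

Iteration 1:
  u = (3 - (3)·3.0000) / (6) = -1.0000
  v = (-8 - (4)·-1.0000) / (5) = -0.8000
Iteration 2:
  u = (3 - (3)·-0.8000) / (6) = 0.9000
  v = (-8 - (4)·0.9000) / (5) = -2.3200
Residual b − A·x = (4.5600, 0.0000); ∞-norm = 4.5600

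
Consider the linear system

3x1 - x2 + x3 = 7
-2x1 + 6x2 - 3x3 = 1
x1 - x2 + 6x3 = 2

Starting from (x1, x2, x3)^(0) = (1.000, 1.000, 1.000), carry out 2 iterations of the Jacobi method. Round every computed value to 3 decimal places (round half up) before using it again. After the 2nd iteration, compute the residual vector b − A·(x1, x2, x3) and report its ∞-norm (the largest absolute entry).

0.332

Iteration 1:
  x1 = (7 - (-1)·1.000 - (1)·1.000) / (3) = 2.333
  x2 = (1 - (-2)·1.000 - (-3)·1.000) / (6) = 1.000
  x3 = (2 - (1)·1.000 - (-1)·1.000) / (6) = 0.333
Iteration 2:
  x1 = (7 - (-1)·1.000 - (1)·0.333) / (3) = 2.556
  x2 = (1 - (-2)·2.333 - (-3)·0.333) / (6) = 1.111
  x3 = (2 - (1)·2.333 - (-1)·1.000) / (6) = 0.111
Residual b − A·x = (0.332, -0.221, -0.111); ∞-norm = 0.332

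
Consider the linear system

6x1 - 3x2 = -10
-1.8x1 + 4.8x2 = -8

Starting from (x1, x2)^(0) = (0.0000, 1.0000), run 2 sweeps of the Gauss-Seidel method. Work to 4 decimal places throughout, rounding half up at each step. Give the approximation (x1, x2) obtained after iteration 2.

(-2.7188, -2.6862)

Iteration 1:
  x1 = (-10 - (-3)·1.0000) / (6) = -1.1667
  x2 = (-8 - (-1.8)·-1.1667) / (4.8) = -2.1042
Iteration 2:
  x1 = (-10 - (-3)·-2.1042) / (6) = -2.7188
  x2 = (-8 - (-1.8)·-2.7188) / (4.8) = -2.6862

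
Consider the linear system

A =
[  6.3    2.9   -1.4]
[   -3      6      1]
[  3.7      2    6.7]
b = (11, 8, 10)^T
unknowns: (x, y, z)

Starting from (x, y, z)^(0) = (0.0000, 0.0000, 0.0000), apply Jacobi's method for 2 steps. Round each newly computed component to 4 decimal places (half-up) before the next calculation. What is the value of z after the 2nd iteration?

0.1303

Iteration 1:
  x = (11 - (2.9)·0.0000 - (-1.4)·0.0000) / (6.3) = 1.7460
  y = (8 - (-3)·0.0000 - (1)·0.0000) / (6) = 1.3333
  z = (10 - (3.7)·0.0000 - (2)·0.0000) / (6.7) = 1.4925
Iteration 2:
  x = (11 - (2.9)·1.3333 - (-1.4)·1.4925) / (6.3) = 1.4640
  y = (8 - (-3)·1.7460 - (1)·1.4925) / (6) = 1.9576
  z = (10 - (3.7)·1.7460 - (2)·1.3333) / (6.7) = 0.1303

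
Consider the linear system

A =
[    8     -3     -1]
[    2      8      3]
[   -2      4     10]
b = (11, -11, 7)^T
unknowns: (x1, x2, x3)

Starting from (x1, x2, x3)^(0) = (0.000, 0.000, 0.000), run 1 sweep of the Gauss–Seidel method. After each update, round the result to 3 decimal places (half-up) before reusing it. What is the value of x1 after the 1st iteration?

Iteration 1:
  x1 = (11 - (-3)·0.000 - (-1)·0.000) / (8) = 1.375
  x2 = (-11 - (2)·1.375 - (3)·0.000) / (8) = -1.719
  x3 = (7 - (-2)·1.375 - (4)·-1.719) / (10) = 1.663

1.375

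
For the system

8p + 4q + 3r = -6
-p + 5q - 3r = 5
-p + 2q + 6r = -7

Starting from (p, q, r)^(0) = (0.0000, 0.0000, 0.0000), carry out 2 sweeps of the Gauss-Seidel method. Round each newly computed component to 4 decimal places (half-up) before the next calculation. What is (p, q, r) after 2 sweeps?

(-0.5844, -0.0619, -1.2434)

Iteration 1:
  p = (-6 - (4)·0.0000 - (3)·0.0000) / (8) = -0.7500
  q = (5 - (-1)·-0.7500 - (-3)·0.0000) / (5) = 0.8500
  r = (-7 - (-1)·-0.7500 - (2)·0.8500) / (6) = -1.5750
Iteration 2:
  p = (-6 - (4)·0.8500 - (3)·-1.5750) / (8) = -0.5844
  q = (5 - (-1)·-0.5844 - (-3)·-1.5750) / (5) = -0.0619
  r = (-7 - (-1)·-0.5844 - (2)·-0.0619) / (6) = -1.2434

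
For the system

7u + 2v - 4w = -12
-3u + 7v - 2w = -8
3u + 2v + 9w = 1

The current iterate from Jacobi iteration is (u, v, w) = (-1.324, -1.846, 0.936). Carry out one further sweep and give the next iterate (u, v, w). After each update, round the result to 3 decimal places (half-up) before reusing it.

(-0.652, -1.443, 0.963)

One sweep:
  u = (-12 - (2)·-1.846 - (-4)·0.936) / (7) = -0.652
  v = (-8 - (-3)·-1.324 - (-2)·0.936) / (7) = -1.443
  w = (1 - (3)·-1.324 - (2)·-1.846) / (9) = 0.963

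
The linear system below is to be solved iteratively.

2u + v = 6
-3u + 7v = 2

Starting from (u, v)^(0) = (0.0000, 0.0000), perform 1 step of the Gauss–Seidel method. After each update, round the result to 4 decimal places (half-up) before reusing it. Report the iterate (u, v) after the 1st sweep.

Iteration 1:
  u = (6 - (1)·0.0000) / (2) = 3.0000
  v = (2 - (-3)·3.0000) / (7) = 1.5714

(3.0000, 1.5714)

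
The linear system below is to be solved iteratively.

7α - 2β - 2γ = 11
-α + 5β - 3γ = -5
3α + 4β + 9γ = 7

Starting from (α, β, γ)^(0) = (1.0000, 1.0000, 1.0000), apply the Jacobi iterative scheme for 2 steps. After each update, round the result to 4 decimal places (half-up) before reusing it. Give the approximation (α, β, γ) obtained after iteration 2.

Iteration 1:
  α = (11 - (-2)·1.0000 - (-2)·1.0000) / (7) = 2.1429
  β = (-5 - (-1)·1.0000 - (-3)·1.0000) / (5) = -0.2000
  γ = (7 - (3)·1.0000 - (4)·1.0000) / (9) = 0.0000
Iteration 2:
  α = (11 - (-2)·-0.2000 - (-2)·0.0000) / (7) = 1.5143
  β = (-5 - (-1)·2.1429 - (-3)·0.0000) / (5) = -0.5714
  γ = (7 - (3)·2.1429 - (4)·-0.2000) / (9) = 0.1524

(1.5143, -0.5714, 0.1524)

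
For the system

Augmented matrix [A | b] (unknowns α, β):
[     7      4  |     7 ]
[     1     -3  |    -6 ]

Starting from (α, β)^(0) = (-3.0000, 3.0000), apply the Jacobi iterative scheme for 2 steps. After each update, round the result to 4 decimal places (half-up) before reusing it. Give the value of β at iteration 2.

Iteration 1:
  α = (7 - (4)·3.0000) / (7) = -0.7143
  β = (-6 - (1)·-3.0000) / (-3) = 1.0000
Iteration 2:
  α = (7 - (4)·1.0000) / (7) = 0.4286
  β = (-6 - (1)·-0.7143) / (-3) = 1.7619

1.7619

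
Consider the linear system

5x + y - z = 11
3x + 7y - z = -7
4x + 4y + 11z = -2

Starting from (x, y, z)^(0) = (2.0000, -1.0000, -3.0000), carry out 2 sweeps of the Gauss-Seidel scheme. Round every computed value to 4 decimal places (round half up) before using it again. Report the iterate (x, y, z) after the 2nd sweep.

Iteration 1:
  x = (11 - (1)·-1.0000 - (-1)·-3.0000) / (5) = 1.8000
  y = (-7 - (3)·1.8000 - (-1)·-3.0000) / (7) = -2.2000
  z = (-2 - (4)·1.8000 - (4)·-2.2000) / (11) = -0.0364
Iteration 2:
  x = (11 - (1)·-2.2000 - (-1)·-0.0364) / (5) = 2.6327
  y = (-7 - (3)·2.6327 - (-1)·-0.0364) / (7) = -2.1335
  z = (-2 - (4)·2.6327 - (4)·-2.1335) / (11) = -0.3633

(2.6327, -2.1335, -0.3633)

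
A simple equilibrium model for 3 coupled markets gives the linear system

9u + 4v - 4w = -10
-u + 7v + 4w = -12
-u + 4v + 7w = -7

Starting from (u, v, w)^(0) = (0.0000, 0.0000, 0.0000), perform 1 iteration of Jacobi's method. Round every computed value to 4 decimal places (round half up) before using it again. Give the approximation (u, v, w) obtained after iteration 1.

Iteration 1:
  u = (-10 - (4)·0.0000 - (-4)·0.0000) / (9) = -1.1111
  v = (-12 - (-1)·0.0000 - (4)·0.0000) / (7) = -1.7143
  w = (-7 - (-1)·0.0000 - (4)·0.0000) / (7) = -1.0000

(-1.1111, -1.7143, -1.0000)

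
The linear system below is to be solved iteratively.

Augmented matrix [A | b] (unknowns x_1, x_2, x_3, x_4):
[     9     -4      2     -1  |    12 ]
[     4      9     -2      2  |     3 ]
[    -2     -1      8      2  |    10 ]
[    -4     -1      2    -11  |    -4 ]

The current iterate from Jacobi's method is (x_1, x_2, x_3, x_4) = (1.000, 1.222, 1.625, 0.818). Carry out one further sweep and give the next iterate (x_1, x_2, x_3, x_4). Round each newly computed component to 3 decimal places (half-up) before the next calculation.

(1.606, 0.068, 1.448, 0.184)

One sweep:
  x_1 = (12 - (-4)·1.222 - (2)·1.625 - (-1)·0.818) / (9) = 1.606
  x_2 = (3 - (4)·1.000 - (-2)·1.625 - (2)·0.818) / (9) = 0.068
  x_3 = (10 - (-2)·1.000 - (-1)·1.222 - (2)·0.818) / (8) = 1.448
  x_4 = (-4 - (-4)·1.000 - (-1)·1.222 - (2)·1.625) / (-11) = 0.184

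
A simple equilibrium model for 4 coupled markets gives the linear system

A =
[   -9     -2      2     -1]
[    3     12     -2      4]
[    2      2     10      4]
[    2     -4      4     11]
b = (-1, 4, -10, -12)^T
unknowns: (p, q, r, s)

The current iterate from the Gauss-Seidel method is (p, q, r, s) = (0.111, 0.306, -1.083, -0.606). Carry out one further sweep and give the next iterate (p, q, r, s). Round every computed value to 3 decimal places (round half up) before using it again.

(-0.130, 0.387, -0.809, -0.632)

One sweep:
  p = (-1 - (-2)·0.306 - (2)·-1.083 - (-1)·-0.606) / (-9) = -0.130
  q = (4 - (3)·-0.130 - (-2)·-1.083 - (4)·-0.606) / (12) = 0.387
  r = (-10 - (2)·-0.130 - (2)·0.387 - (4)·-0.606) / (10) = -0.809
  s = (-12 - (2)·-0.130 - (-4)·0.387 - (4)·-0.809) / (11) = -0.632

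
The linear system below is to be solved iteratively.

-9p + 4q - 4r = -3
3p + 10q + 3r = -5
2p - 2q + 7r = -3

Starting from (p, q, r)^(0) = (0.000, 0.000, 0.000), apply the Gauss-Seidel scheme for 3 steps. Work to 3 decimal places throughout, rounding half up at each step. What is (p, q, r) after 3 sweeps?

(0.443, -0.438, -0.680)

Iteration 1:
  p = (-3 - (4)·0.000 - (-4)·0.000) / (-9) = 0.333
  q = (-5 - (3)·0.333 - (3)·0.000) / (10) = -0.600
  r = (-3 - (2)·0.333 - (-2)·-0.600) / (7) = -0.695
Iteration 2:
  p = (-3 - (4)·-0.600 - (-4)·-0.695) / (-9) = 0.376
  q = (-5 - (3)·0.376 - (3)·-0.695) / (10) = -0.404
  r = (-3 - (2)·0.376 - (-2)·-0.404) / (7) = -0.651
Iteration 3:
  p = (-3 - (4)·-0.404 - (-4)·-0.651) / (-9) = 0.443
  q = (-5 - (3)·0.443 - (3)·-0.651) / (10) = -0.438
  r = (-3 - (2)·0.443 - (-2)·-0.438) / (7) = -0.680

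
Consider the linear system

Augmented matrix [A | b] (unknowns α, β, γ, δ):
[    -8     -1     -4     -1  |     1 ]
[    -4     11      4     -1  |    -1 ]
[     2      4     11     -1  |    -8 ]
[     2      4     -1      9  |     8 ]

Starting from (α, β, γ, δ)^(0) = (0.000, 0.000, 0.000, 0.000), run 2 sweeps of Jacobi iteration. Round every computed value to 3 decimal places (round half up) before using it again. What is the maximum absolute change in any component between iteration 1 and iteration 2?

Iteration 1:
  α = (1 - (-1)·0.000 - (-4)·0.000 - (-1)·0.000) / (-8) = -0.125
  β = (-1 - (-4)·0.000 - (4)·0.000 - (-1)·0.000) / (11) = -0.091
  γ = (-8 - (2)·0.000 - (4)·0.000 - (-1)·0.000) / (11) = -0.727
  δ = (8 - (2)·0.000 - (4)·0.000 - (-1)·0.000) / (9) = 0.889
Iteration 2:
  α = (1 - (-1)·-0.091 - (-4)·-0.727 - (-1)·0.889) / (-8) = 0.139
  β = (-1 - (-4)·-0.125 - (4)·-0.727 - (-1)·0.889) / (11) = 0.209
  γ = (-8 - (2)·-0.125 - (4)·-0.091 - (-1)·0.889) / (11) = -0.591
  δ = (8 - (2)·-0.125 - (4)·-0.091 - (-1)·-0.727) / (9) = 0.876
Change: (0.264, 0.300, 0.136, -0.013) → max |·| = 0.300

0.300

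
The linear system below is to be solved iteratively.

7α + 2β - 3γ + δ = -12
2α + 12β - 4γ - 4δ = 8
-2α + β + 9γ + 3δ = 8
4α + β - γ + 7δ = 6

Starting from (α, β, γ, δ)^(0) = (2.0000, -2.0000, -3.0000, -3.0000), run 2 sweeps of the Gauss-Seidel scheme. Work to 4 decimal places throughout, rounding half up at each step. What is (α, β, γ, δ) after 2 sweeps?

Iteration 1:
  α = (-12 - (2)·-2.0000 - (-3)·-3.0000 - (1)·-3.0000) / (7) = -2.0000
  β = (8 - (2)·-2.0000 - (-4)·-3.0000 - (-4)·-3.0000) / (12) = -1.0000
  γ = (8 - (-2)·-2.0000 - (1)·-1.0000 - (3)·-3.0000) / (9) = 1.5556
  δ = (6 - (4)·-2.0000 - (1)·-1.0000 - (-1)·1.5556) / (7) = 2.3651
Iteration 2:
  α = (-12 - (2)·-1.0000 - (-3)·1.5556 - (1)·2.3651) / (7) = -1.0998
  β = (8 - (2)·-1.0998 - (-4)·1.5556 - (-4)·2.3651) / (12) = 2.1569
  γ = (8 - (-2)·-1.0998 - (1)·2.1569 - (3)·2.3651) / (9) = -0.3835
  δ = (6 - (4)·-1.0998 - (1)·2.1569 - (-1)·-0.3835) / (7) = 1.1227

(-1.0998, 2.1569, -0.3835, 1.1227)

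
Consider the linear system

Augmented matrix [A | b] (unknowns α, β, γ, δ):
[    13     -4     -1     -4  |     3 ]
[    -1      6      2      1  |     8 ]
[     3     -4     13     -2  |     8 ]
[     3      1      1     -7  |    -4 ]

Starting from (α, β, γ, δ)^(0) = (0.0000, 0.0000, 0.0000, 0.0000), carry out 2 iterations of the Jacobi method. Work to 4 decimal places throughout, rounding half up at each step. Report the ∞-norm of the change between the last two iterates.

0.6334

Iteration 1:
  α = (3 - (-4)·0.0000 - (-1)·0.0000 - (-4)·0.0000) / (13) = 0.2308
  β = (8 - (-1)·0.0000 - (2)·0.0000 - (1)·0.0000) / (6) = 1.3333
  γ = (8 - (3)·0.0000 - (-4)·0.0000 - (-2)·0.0000) / (13) = 0.6154
  δ = (-4 - (3)·0.0000 - (1)·0.0000 - (1)·0.0000) / (-7) = 0.5714
Iteration 2:
  α = (3 - (-4)·1.3333 - (-1)·0.6154 - (-4)·0.5714) / (13) = 0.8642
  β = (8 - (-1)·0.2308 - (2)·0.6154 - (1)·0.5714) / (6) = 1.0714
  γ = (8 - (3)·0.2308 - (-4)·1.3333 - (-2)·0.5714) / (13) = 1.0603
  δ = (-4 - (3)·0.2308 - (1)·1.3333 - (1)·0.6154) / (-7) = 0.9487
Change: (0.6334, -0.2619, 0.4449, 0.3773) → max |·| = 0.6334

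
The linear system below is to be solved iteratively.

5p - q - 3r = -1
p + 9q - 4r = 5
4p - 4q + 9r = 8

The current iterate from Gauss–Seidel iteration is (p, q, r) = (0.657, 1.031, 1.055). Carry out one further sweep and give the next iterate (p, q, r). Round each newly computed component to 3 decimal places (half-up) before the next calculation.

(0.639, 0.953, 1.028)

One sweep:
  p = (-1 - (-1)·1.031 - (-3)·1.055) / (5) = 0.639
  q = (5 - (1)·0.639 - (-4)·1.055) / (9) = 0.953
  r = (8 - (4)·0.639 - (-4)·0.953) / (9) = 1.028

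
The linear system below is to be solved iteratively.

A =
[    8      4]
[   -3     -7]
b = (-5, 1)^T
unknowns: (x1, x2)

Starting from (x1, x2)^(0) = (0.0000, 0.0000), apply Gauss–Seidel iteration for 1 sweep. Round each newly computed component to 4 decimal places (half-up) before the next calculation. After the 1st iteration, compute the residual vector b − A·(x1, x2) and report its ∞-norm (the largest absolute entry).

0.5000

Iteration 1:
  x1 = (-5 - (4)·0.0000) / (8) = -0.6250
  x2 = (1 - (-3)·-0.6250) / (-7) = 0.1250
Residual b − A·x = (-0.5000, 0.0000); ∞-norm = 0.5000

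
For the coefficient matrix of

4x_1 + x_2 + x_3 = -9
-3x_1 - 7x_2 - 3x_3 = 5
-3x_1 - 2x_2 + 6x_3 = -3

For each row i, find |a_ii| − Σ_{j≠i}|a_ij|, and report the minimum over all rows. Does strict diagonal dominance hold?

1

row 1: |4| − (1+1) = 2
row 2: |-7| − (3+3) = 1
row 3: |6| − (3+2) = 1
minimum over rows = 1 → strictly diagonally dominant (convergence guaranteed)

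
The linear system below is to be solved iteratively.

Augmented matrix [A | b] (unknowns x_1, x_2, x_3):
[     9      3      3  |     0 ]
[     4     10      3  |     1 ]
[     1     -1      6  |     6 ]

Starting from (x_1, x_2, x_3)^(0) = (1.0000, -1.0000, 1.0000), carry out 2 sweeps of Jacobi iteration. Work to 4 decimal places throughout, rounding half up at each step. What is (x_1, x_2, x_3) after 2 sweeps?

Iteration 1:
  x_1 = (0 - (3)·-1.0000 - (3)·1.0000) / (9) = 0.0000
  x_2 = (1 - (4)·1.0000 - (3)·1.0000) / (10) = -0.6000
  x_3 = (6 - (1)·1.0000 - (-1)·-1.0000) / (6) = 0.6667
Iteration 2:
  x_1 = (0 - (3)·-0.6000 - (3)·0.6667) / (9) = -0.0222
  x_2 = (1 - (4)·0.0000 - (3)·0.6667) / (10) = -0.1000
  x_3 = (6 - (1)·0.0000 - (-1)·-0.6000) / (6) = 0.9000

(-0.0222, -0.1000, 0.9000)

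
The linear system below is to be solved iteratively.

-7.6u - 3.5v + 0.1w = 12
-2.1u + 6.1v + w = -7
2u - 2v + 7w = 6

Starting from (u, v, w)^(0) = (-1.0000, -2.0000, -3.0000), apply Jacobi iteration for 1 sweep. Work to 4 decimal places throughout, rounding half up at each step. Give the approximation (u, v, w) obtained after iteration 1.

Iteration 1:
  u = (12 - (-3.5)·-2.0000 - (0.1)·-3.0000) / (-7.6) = -0.6974
  v = (-7 - (-2.1)·-1.0000 - (1)·-3.0000) / (6.1) = -1.0000
  w = (6 - (2)·-1.0000 - (-2)·-2.0000) / (7) = 0.5714

(-0.6974, -1.0000, 0.5714)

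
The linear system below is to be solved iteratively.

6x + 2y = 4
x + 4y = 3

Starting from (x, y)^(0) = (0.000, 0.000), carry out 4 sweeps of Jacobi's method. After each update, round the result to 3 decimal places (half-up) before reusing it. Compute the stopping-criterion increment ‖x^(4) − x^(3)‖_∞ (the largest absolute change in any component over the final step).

0.021

Iteration 1:
  x = (4 - (2)·0.000) / (6) = 0.667
  y = (3 - (1)·0.000) / (4) = 0.750
Iteration 2:
  x = (4 - (2)·0.750) / (6) = 0.417
  y = (3 - (1)·0.667) / (4) = 0.583
Iteration 3:
  x = (4 - (2)·0.583) / (6) = 0.472
  y = (3 - (1)·0.417) / (4) = 0.646
Iteration 4:
  x = (4 - (2)·0.646) / (6) = 0.451
  y = (3 - (1)·0.472) / (4) = 0.632
Change: (-0.021, -0.014) → max |·| = 0.021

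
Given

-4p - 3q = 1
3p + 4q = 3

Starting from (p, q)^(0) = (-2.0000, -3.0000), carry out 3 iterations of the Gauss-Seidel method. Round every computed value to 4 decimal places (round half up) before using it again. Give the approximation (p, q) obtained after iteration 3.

Iteration 1:
  p = (1 - (-3)·-3.0000) / (-4) = 2.0000
  q = (3 - (3)·2.0000) / (4) = -0.7500
Iteration 2:
  p = (1 - (-3)·-0.7500) / (-4) = 0.3125
  q = (3 - (3)·0.3125) / (4) = 0.5156
Iteration 3:
  p = (1 - (-3)·0.5156) / (-4) = -0.6367
  q = (3 - (3)·-0.6367) / (4) = 1.2275

(-0.6367, 1.2275)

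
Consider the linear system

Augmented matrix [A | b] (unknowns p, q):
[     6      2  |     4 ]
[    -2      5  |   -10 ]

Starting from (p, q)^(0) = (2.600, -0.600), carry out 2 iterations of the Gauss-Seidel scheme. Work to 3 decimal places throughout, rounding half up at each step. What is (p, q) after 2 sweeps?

(1.218, -1.513)

Iteration 1:
  p = (4 - (2)·-0.600) / (6) = 0.867
  q = (-10 - (-2)·0.867) / (5) = -1.653
Iteration 2:
  p = (4 - (2)·-1.653) / (6) = 1.218
  q = (-10 - (-2)·1.218) / (5) = -1.513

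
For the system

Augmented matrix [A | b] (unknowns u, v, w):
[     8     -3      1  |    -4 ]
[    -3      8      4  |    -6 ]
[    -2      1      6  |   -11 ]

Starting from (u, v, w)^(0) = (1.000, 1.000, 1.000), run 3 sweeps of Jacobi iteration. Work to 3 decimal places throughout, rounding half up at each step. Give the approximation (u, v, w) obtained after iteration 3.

Iteration 1:
  u = (-4 - (-3)·1.000 - (1)·1.000) / (8) = -0.250
  v = (-6 - (-3)·1.000 - (4)·1.000) / (8) = -0.875
  w = (-11 - (-2)·1.000 - (1)·1.000) / (6) = -1.667
Iteration 2:
  u = (-4 - (-3)·-0.875 - (1)·-1.667) / (8) = -0.620
  v = (-6 - (-3)·-0.250 - (4)·-1.667) / (8) = -0.010
  w = (-11 - (-2)·-0.250 - (1)·-0.875) / (6) = -1.771
Iteration 3:
  u = (-4 - (-3)·-0.010 - (1)·-1.771) / (8) = -0.282
  v = (-6 - (-3)·-0.620 - (4)·-1.771) / (8) = -0.097
  w = (-11 - (-2)·-0.620 - (1)·-0.010) / (6) = -2.038

(-0.282, -0.097, -2.038)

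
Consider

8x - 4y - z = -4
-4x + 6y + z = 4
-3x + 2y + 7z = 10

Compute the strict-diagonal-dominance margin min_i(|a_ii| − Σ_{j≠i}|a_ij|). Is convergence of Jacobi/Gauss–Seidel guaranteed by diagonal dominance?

1

row 1: |8| − (4+1) = 3
row 2: |6| − (4+1) = 1
row 3: |7| − (3+2) = 2
minimum over rows = 1 → strictly diagonally dominant (convergence guaranteed)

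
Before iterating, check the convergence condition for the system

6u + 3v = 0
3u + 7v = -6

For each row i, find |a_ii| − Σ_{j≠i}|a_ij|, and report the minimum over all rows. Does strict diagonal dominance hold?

row 1: |6| − (3) = 3
row 2: |7| − (3) = 4
minimum over rows = 3 → strictly diagonally dominant (convergence guaranteed)

3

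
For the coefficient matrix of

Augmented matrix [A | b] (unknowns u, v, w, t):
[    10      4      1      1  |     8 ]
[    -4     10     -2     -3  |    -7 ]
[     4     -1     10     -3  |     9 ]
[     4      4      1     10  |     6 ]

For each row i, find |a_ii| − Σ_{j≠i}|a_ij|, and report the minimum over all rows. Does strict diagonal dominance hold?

1

row 1: |10| − (4+1+1) = 4
row 2: |10| − (4+2+3) = 1
row 3: |10| − (4+1+3) = 2
row 4: |10| − (4+4+1) = 1
minimum over rows = 1 → strictly diagonally dominant (convergence guaranteed)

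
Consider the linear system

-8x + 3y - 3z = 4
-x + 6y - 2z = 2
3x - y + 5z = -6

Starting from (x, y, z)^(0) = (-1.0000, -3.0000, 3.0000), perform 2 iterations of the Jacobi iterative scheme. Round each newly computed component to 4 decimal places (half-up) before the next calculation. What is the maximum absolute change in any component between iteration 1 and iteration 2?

3.1375

Iteration 1:
  x = (4 - (3)·-3.0000 - (-3)·3.0000) / (-8) = -2.7500
  y = (2 - (-1)·-1.0000 - (-2)·3.0000) / (6) = 1.1667
  z = (-6 - (3)·-1.0000 - (-1)·-3.0000) / (5) = -1.2000
Iteration 2:
  x = (4 - (3)·1.1667 - (-3)·-1.2000) / (-8) = 0.3875
  y = (2 - (-1)·-2.7500 - (-2)·-1.2000) / (6) = -0.5250
  z = (-6 - (3)·-2.7500 - (-1)·1.1667) / (5) = 0.6833
Change: (3.1375, -1.6917, 1.8833) → max |·| = 3.1375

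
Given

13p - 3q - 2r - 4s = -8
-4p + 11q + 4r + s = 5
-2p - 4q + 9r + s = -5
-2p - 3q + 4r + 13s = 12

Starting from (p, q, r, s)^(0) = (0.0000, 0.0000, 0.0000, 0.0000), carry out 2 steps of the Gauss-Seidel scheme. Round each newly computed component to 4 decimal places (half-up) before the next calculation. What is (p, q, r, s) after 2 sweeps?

Iteration 1:
  p = (-8 - (-3)·0.0000 - (-2)·0.0000 - (-4)·0.0000) / (13) = -0.6154
  q = (5 - (-4)·-0.6154 - (4)·0.0000 - (1)·0.0000) / (11) = 0.2308
  r = (-5 - (-2)·-0.6154 - (-4)·0.2308 - (1)·0.0000) / (9) = -0.5897
  s = (12 - (-2)·-0.6154 - (-3)·0.2308 - (4)·-0.5897) / (13) = 1.0631
Iteration 2:
  p = (-8 - (-3)·0.2308 - (-2)·-0.5897 - (-4)·1.0631) / (13) = -0.3257
  q = (5 - (-4)·-0.3257 - (4)·-0.5897 - (1)·1.0631) / (11) = 0.4539
  r = (-5 - (-2)·-0.3257 - (-4)·0.4539 - (1)·1.0631) / (9) = -0.5443
  s = (12 - (-2)·-0.3257 - (-3)·0.4539 - (4)·-0.5443) / (13) = 1.1452

(-0.3257, 0.4539, -0.5443, 1.1452)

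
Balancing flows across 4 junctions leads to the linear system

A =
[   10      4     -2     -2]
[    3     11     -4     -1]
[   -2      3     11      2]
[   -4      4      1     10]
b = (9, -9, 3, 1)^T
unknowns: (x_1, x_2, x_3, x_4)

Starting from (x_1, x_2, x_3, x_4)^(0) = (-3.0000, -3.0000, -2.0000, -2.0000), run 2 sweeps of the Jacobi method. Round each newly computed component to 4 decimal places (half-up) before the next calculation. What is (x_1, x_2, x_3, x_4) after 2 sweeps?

(1.5055, -0.8149, 0.7025, 0.8927)

Iteration 1:
  x_1 = (9 - (4)·-3.0000 - (-2)·-2.0000 - (-2)·-2.0000) / (10) = 1.3000
  x_2 = (-9 - (3)·-3.0000 - (-4)·-2.0000 - (-1)·-2.0000) / (11) = -0.9091
  x_3 = (3 - (-2)·-3.0000 - (3)·-3.0000 - (2)·-2.0000) / (11) = 0.9091
  x_4 = (1 - (-4)·-3.0000 - (4)·-3.0000 - (1)·-2.0000) / (10) = 0.3000
Iteration 2:
  x_1 = (9 - (4)·-0.9091 - (-2)·0.9091 - (-2)·0.3000) / (10) = 1.5055
  x_2 = (-9 - (3)·1.3000 - (-4)·0.9091 - (-1)·0.3000) / (11) = -0.8149
  x_3 = (3 - (-2)·1.3000 - (3)·-0.9091 - (2)·0.3000) / (11) = 0.7025
  x_4 = (1 - (-4)·1.3000 - (4)·-0.9091 - (1)·0.9091) / (10) = 0.8927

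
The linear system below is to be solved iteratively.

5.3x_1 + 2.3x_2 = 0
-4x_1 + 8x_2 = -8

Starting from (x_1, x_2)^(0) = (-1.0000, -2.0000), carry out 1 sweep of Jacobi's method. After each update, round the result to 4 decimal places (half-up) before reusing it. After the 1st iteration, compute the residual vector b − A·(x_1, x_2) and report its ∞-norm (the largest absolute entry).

7.4716

Iteration 1:
  x_1 = (0 - (2.3)·-2.0000) / (5.3) = 0.8679
  x_2 = (-8 - (-4)·-1.0000) / (8) = -1.5000
Residual b − A·x = (-1.1499, 7.4716); ∞-norm = 7.4716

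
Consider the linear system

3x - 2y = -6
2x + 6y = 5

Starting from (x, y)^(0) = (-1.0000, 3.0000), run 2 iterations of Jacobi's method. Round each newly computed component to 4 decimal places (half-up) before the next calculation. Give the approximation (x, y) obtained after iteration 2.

Iteration 1:
  x = (-6 - (-2)·3.0000) / (3) = 0.0000
  y = (5 - (2)·-1.0000) / (6) = 1.1667
Iteration 2:
  x = (-6 - (-2)·1.1667) / (3) = -1.2222
  y = (5 - (2)·0.0000) / (6) = 0.8333

(-1.2222, 0.8333)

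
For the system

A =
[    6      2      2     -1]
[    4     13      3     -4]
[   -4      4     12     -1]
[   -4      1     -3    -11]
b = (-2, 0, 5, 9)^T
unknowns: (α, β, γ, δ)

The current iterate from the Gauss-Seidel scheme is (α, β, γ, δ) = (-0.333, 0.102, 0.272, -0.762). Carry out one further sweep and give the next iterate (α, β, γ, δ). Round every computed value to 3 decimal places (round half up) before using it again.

(-0.585, -0.117, 0.197, -0.670)

One sweep:
  α = (-2 - (2)·0.102 - (2)·0.272 - (-1)·-0.762) / (6) = -0.585
  β = (0 - (4)·-0.585 - (3)·0.272 - (-4)·-0.762) / (13) = -0.117
  γ = (5 - (-4)·-0.585 - (4)·-0.117 - (-1)·-0.762) / (12) = 0.197
  δ = (9 - (-4)·-0.585 - (1)·-0.117 - (-3)·0.197) / (-11) = -0.670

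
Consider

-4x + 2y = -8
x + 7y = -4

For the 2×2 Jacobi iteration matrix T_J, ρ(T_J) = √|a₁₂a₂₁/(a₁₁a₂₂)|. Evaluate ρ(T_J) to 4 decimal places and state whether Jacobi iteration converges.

a₁₂a₂₁/(a₁₁a₂₂) = (2)·(1) / ((-4)·(7)) = -0.071429
ρ = √|-0.071429| = √0.071429 = 0.2673
ρ < 1, so Jacobi converges

0.2673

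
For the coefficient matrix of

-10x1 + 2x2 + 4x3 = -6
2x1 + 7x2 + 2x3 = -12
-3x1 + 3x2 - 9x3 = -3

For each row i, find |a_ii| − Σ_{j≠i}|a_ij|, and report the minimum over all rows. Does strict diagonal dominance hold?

3

row 1: |-10| − (2+4) = 4
row 2: |7| − (2+2) = 3
row 3: |-9| − (3+3) = 3
minimum over rows = 3 → strictly diagonally dominant (convergence guaranteed)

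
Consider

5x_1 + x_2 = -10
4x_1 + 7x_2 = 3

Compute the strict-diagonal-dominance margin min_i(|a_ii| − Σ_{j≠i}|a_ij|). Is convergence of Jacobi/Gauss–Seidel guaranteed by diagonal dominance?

row 1: |5| − (1) = 4
row 2: |7| − (4) = 3
minimum over rows = 3 → strictly diagonally dominant (convergence guaranteed)

3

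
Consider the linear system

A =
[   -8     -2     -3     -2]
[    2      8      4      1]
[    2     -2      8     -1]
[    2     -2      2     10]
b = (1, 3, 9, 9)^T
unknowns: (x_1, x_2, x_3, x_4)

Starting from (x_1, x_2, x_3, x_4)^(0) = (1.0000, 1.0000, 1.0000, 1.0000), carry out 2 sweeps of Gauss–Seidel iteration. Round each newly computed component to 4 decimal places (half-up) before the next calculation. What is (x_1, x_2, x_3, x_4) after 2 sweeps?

(-0.8875, -0.2531, 1.3836, 0.7502)

Iteration 1:
  x_1 = (1 - (-2)·1.0000 - (-3)·1.0000 - (-2)·1.0000) / (-8) = -1.0000
  x_2 = (3 - (2)·-1.0000 - (4)·1.0000 - (1)·1.0000) / (8) = 0.0000
  x_3 = (9 - (2)·-1.0000 - (-2)·0.0000 - (-1)·1.0000) / (8) = 1.5000
  x_4 = (9 - (2)·-1.0000 - (-2)·0.0000 - (2)·1.5000) / (10) = 0.8000
Iteration 2:
  x_1 = (1 - (-2)·0.0000 - (-3)·1.5000 - (-2)·0.8000) / (-8) = -0.8875
  x_2 = (3 - (2)·-0.8875 - (4)·1.5000 - (1)·0.8000) / (8) = -0.2531
  x_3 = (9 - (2)·-0.8875 - (-2)·-0.2531 - (-1)·0.8000) / (8) = 1.3836
  x_4 = (9 - (2)·-0.8875 - (-2)·-0.2531 - (2)·1.3836) / (10) = 0.7502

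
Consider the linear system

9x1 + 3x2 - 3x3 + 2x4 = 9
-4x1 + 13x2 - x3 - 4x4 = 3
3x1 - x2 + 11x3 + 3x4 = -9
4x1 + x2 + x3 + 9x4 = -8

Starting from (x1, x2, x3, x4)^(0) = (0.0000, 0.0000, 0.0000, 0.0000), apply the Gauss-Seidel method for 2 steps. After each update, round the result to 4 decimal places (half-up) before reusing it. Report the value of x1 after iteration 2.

0.7570

Iteration 1:
  x1 = (9 - (3)·0.0000 - (-3)·0.0000 - (2)·0.0000) / (9) = 1.0000
  x2 = (3 - (-4)·1.0000 - (-1)·0.0000 - (-4)·0.0000) / (13) = 0.5385
  x3 = (-9 - (3)·1.0000 - (-1)·0.5385 - (3)·0.0000) / (11) = -1.0420
  x4 = (-8 - (4)·1.0000 - (1)·0.5385 - (1)·-1.0420) / (9) = -1.2774
Iteration 2:
  x1 = (9 - (3)·0.5385 - (-3)·-1.0420 - (2)·-1.2774) / (9) = 0.7570
  x2 = (3 - (-4)·0.7570 - (-1)·-1.0420 - (-4)·-1.2774) / (13) = -0.0095
  x3 = (-9 - (3)·0.7570 - (-1)·-0.0095 - (3)·-1.2774) / (11) = -0.6771
  x4 = (-8 - (4)·0.7570 - (1)·-0.0095 - (1)·-0.6771) / (9) = -1.1490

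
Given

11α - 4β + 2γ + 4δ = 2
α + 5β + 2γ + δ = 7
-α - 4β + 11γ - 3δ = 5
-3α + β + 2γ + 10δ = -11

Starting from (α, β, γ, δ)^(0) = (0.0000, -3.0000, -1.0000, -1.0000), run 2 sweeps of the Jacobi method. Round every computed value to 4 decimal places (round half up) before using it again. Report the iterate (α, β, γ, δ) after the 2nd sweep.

Iteration 1:
  α = (2 - (-4)·-3.0000 - (2)·-1.0000 - (4)·-1.0000) / (11) = -0.3636
  β = (7 - (1)·0.0000 - (2)·-1.0000 - (1)·-1.0000) / (5) = 2.0000
  γ = (5 - (-1)·0.0000 - (-4)·-3.0000 - (-3)·-1.0000) / (11) = -0.9091
  δ = (-11 - (-3)·0.0000 - (1)·-3.0000 - (2)·-1.0000) / (10) = -0.6000
Iteration 2:
  α = (2 - (-4)·2.0000 - (2)·-0.9091 - (4)·-0.6000) / (11) = 1.2926
  β = (7 - (1)·-0.3636 - (2)·-0.9091 - (1)·-0.6000) / (5) = 1.9564
  γ = (5 - (-1)·-0.3636 - (-4)·2.0000 - (-3)·-0.6000) / (11) = 0.9851
  δ = (-11 - (-3)·-0.3636 - (1)·2.0000 - (2)·-0.9091) / (10) = -1.2273

(1.2926, 1.9564, 0.9851, -1.2273)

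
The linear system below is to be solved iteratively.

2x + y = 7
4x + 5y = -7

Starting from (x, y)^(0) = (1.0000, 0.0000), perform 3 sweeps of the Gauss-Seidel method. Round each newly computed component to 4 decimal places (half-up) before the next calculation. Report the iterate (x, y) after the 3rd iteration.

(6.4400, -6.5520)

Iteration 1:
  x = (7 - (1)·0.0000) / (2) = 3.5000
  y = (-7 - (4)·3.5000) / (5) = -4.2000
Iteration 2:
  x = (7 - (1)·-4.2000) / (2) = 5.6000
  y = (-7 - (4)·5.6000) / (5) = -5.8800
Iteration 3:
  x = (7 - (1)·-5.8800) / (2) = 6.4400
  y = (-7 - (4)·6.4400) / (5) = -6.5520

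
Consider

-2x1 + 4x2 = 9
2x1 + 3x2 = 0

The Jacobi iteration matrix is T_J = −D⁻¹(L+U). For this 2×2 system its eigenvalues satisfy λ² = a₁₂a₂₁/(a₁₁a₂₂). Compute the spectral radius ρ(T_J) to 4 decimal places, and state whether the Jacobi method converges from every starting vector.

a₁₂a₂₁/(a₁₁a₂₂) = (4)·(2) / ((-2)·(3)) = -1.333333
ρ = √|-1.333333| = √1.333333 = 1.1547
ρ > 1, so Jacobi diverges

1.1547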